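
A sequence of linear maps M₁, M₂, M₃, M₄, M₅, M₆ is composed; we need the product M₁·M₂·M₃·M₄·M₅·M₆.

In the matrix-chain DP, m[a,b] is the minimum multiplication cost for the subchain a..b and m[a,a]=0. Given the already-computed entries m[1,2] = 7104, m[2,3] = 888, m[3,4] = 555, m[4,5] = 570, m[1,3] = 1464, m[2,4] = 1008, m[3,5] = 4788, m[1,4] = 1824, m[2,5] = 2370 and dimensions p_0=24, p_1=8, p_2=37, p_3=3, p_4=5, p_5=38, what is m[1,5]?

4770

m[1,5] = min over k∈[1,4] of m[1,k]+m[k+1,5]+p_{0}·p_k·p_{5}.
k=1: 0 + 2370 + 24·8·38 = 9666; k=2: 7104 + 4788 + 24·37·38 = 45636; k=3: 1464 + 570 + 24·3·38 = 4770; k=4: 1824 + 0 + 24·5·38 = 6384.
Minimum: 4770 at k=3.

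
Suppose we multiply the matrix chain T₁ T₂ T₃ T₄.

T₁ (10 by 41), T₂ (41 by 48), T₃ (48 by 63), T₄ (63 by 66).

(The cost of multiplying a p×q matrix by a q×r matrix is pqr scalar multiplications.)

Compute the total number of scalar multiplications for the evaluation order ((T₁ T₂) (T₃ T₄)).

250944

(T₁ T₂): 10×41 by 41×48 → 10×48, cost 10·41·48 = 19680
(T₃ T₄): 48×63 by 63×66 → 48×66, cost 48·63·66 = 199584
((T₁ T₂) (T₃ T₄)): 10×48 by 48×66 → 10×66, cost 10·48·66 = 31680; cumulative 250944
Total: 250944 scalar multiplications.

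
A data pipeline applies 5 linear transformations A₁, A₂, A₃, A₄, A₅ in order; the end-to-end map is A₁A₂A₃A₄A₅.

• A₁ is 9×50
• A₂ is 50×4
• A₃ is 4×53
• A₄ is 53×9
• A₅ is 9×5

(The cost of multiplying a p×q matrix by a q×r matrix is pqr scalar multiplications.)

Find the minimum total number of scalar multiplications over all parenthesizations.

4068

Adjacent pairs: A₁A₂ = 9·50·4 = 1800; A₂A₃ = 50·4·53 = 10600; A₃A₄ = 4·53·9 = 1908; A₄A₅ = 53·9·5 = 2385.
Length 3: A₁..A₃: k=1: 0+10600+9·50·53=34450; k=2: 1800+0+9·4·53=3708 → min 3708 | A₂..A₄: k=2: 0+1908+50·4·9=3708; k=3: 10600+0+50·53·9=34450 → min 3708 | A₃..A₅: k=3: 0+2385+4·53·5=3445; k=4: 1908+0+4·9·5=2088 → min 2088.
Length 4: A₁..A₄: k=1: 0+3708+9·50·9=7758; k=2: 1800+1908+9·4·9=4032; k=3: 3708+0+9·53·9=8001 → min 4032 | A₂..A₅: k=2: 0+2088+50·4·5=3088; k=3: 10600+2385+50·53·5=26235; k=4: 3708+0+50·9·5=5958 → min 3088.
Length 5: A₁..A₅: k=1: 0+3088+9·50·5=5338; k=2: 1800+2088+9·4·5=4068; k=3: 3708+2385+9·53·5=8478; k=4: 4032+0+9·9·5=4437 → min 4068.
Optimal order: ((A₁A₂)((A₃A₄)A₅)) with cost 4068.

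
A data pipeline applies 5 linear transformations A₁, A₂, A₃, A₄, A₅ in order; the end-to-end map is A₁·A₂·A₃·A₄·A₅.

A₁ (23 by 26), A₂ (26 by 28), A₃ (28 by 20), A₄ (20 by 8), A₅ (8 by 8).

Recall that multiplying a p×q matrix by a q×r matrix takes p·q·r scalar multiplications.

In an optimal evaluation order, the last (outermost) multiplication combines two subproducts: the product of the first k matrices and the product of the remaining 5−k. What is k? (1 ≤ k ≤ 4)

Adjacent pairs: A₁A₂ = 23·26·28 = 16744; A₂A₃ = 26·28·20 = 14560; A₃A₄ = 28·20·8 = 4480; A₄A₅ = 20·8·8 = 1280.
Length 3: A₁..A₃: k=1: 0+14560+23·26·20=26520; k=2: 16744+0+23·28·20=29624 → min 26520 | A₂..A₄: k=2: 0+4480+26·28·8=10304; k=3: 14560+0+26·20·8=18720 → min 10304 | A₃..A₅: k=3: 0+1280+28·20·8=5760; k=4: 4480+0+28·8·8=6272 → min 5760.
Length 4: A₁..A₄: k=1: 0+10304+23·26·8=15088; k=2: 16744+4480+23·28·8=26376; k=3: 26520+0+23·20·8=30200 → min 15088 | A₂..A₅: k=2: 0+5760+26·28·8=11584; k=3: 14560+1280+26·20·8=20000; k=4: 10304+0+26·8·8=11968 → min 11584.
Top-level splits: k=1: (A₁..A₁)·(A₂..A₅) → 0+11584+23·26·8 = 16368; k=2: (A₁..A₂)·(A₃..A₅) → 16744+5760+23·28·8 = 27656; k=3: (A₁..A₃)·(A₄..A₅) → 26520+1280+23·20·8 = 31480; k=4: (A₁..A₄)·(A₅..A₅) → 15088+0+23·8·8 = 16560.
Best split is after A₁, i.e. k = 1.

1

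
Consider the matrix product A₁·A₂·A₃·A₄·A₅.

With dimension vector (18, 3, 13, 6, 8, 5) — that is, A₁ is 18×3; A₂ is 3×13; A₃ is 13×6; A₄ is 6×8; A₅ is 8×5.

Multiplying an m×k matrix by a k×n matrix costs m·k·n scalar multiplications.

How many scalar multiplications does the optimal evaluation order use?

Adjacent pairs: A₁A₂ = 18·3·13 = 702; A₂A₃ = 3·13·6 = 234; A₃A₄ = 13·6·8 = 624; A₄A₅ = 6·8·5 = 240.
Length 3: A₁..A₃: k=1: 0+234+18·3·6=558; k=2: 702+0+18·13·6=2106 → min 558 | A₂..A₄: k=2: 0+624+3·13·8=936; k=3: 234+0+3·6·8=378 → min 378 | A₃..A₅: k=3: 0+240+13·6·5=630; k=4: 624+0+13·8·5=1144 → min 630.
Length 4: A₁..A₄: k=1: 0+378+18·3·8=810; k=2: 702+624+18·13·8=3198; k=3: 558+0+18·6·8=1422 → min 810 | A₂..A₅: k=2: 0+630+3·13·5=825; k=3: 234+240+3·6·5=564; k=4: 378+0+3·8·5=498 → min 498.
Length 5: A₁..A₅: k=1: 0+498+18·3·5=768; k=2: 702+630+18·13·5=2502; k=3: 558+240+18·6·5=1338; k=4: 810+0+18·8·5=1530 → min 768.
Optimal order: (A₁·(((A₂·A₃)·A₄)·A₅)) with cost 768.

768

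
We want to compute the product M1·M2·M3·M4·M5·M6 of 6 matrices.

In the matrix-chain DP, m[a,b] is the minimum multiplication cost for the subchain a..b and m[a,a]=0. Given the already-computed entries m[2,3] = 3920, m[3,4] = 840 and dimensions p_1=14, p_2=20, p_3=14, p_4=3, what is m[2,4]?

1680

m[2,4] = min over k∈[2,3] of m[2,k]+m[k+1,4]+p_{1}·p_k·p_{4}.
k=2: 0 + 840 + 14·20·3 = 1680; k=3: 3920 + 0 + 14·14·3 = 4508.
Minimum: 1680 at k=2.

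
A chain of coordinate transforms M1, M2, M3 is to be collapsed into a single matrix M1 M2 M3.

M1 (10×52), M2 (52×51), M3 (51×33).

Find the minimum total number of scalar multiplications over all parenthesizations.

43350

Order (M1 (M2 M3)): (M2 M3): 52×51 by 51×33 → 52×33, cost 52·51·33 = 87516; (M1 (M2 M3)): 10×52 by 52×33 → 10×33, cost 10·52·33 = 17160; cumulative 104676. Total 104676.
Order ((M1 M2) M3): (M1 M2): 10×52 by 52×51 → 10×51, cost 10·52·51 = 26520; ((M1 M2) M3): 10×51 by 51×33 → 10×33, cost 10·51·33 = 16830; cumulative 43350. Total 43350.
Minimum: 43350.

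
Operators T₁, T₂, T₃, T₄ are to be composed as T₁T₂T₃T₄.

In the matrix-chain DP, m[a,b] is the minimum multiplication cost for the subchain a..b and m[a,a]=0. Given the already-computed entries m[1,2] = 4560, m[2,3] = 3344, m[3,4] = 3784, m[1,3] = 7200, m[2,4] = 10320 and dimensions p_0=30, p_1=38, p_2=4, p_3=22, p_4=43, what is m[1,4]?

13504

m[1,4] = min over k∈[1,3] of m[1,k]+m[k+1,4]+p_{0}·p_k·p_{4}.
k=1: 0 + 10320 + 30·38·43 = 59340; k=2: 4560 + 3784 + 30·4·43 = 13504; k=3: 7200 + 0 + 30·22·43 = 35580.
Minimum: 13504 at k=2.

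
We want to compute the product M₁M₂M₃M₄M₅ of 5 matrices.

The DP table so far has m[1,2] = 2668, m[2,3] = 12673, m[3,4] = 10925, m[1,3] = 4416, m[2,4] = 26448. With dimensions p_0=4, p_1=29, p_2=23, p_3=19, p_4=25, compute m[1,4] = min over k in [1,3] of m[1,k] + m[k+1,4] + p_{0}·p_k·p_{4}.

m[1,4] = min over k∈[1,3] of m[1,k]+m[k+1,4]+p_{0}·p_k·p_{4}.
k=1: 0 + 26448 + 4·29·25 = 29348; k=2: 2668 + 10925 + 4·23·25 = 15893; k=3: 4416 + 0 + 4·19·25 = 6316.
Minimum: 6316 at k=3.

6316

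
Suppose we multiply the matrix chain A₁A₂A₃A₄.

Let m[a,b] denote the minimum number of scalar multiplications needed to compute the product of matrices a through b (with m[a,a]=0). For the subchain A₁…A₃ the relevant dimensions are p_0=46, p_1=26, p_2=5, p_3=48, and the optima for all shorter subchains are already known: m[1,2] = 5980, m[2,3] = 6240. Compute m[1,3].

m[1,3] = min over k∈[1,2] of m[1,k]+m[k+1,3]+p_{0}·p_k·p_{3}.
k=1: 0 + 6240 + 46·26·48 = 63648; k=2: 5980 + 0 + 46·5·48 = 17020.
Minimum: 17020 at k=2.

17020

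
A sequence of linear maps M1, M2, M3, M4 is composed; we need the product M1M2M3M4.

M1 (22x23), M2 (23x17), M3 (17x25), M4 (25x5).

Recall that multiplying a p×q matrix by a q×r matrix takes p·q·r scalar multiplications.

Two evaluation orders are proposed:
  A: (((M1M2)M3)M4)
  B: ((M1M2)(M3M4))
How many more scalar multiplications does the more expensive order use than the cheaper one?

Order A = (((M1M2)M3)M4): (M1M2): 22×23 by 23×17 → 22×17, cost 22·23·17 = 8602; ((M1M2)M3): 22×17 by 17×25 → 22×25, cost 22·17·25 = 9350; cumulative 17952; (((M1M2)M3)M4): 22×25 by 25×5 → 22×5, cost 22·25·5 = 2750; cumulative 20702. Total 20702.
Order B = ((M1M2)(M3M4)): (M1M2): 22×23 by 23×17 → 22×17, cost 22·23·17 = 8602; (M3M4): 17×25 by 25×5 → 17×5, cost 17·25·5 = 2125; ((M1M2)(M3M4)): 22×17 by 17×5 → 22×5, cost 22·17·5 = 1870; cumulative 12597. Total 12597.
Difference: |20702 − 12597| = 8105.

8105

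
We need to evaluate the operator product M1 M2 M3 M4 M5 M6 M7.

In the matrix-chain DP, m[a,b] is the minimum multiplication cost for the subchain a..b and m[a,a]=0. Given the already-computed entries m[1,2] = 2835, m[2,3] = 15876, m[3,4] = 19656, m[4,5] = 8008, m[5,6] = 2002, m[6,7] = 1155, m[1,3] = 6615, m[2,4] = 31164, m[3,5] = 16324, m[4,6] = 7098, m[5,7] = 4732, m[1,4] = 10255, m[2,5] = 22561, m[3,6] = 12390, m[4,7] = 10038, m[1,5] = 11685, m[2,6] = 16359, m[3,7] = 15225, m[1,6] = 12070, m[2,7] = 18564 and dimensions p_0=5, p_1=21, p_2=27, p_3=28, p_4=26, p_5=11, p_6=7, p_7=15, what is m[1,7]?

12595

m[1,7] = min over k∈[1,6] of m[1,k]+m[k+1,7]+p_{0}·p_k·p_{7}.
k=1: 0 + 18564 + 5·21·15 = 20139; k=2: 2835 + 15225 + 5·27·15 = 20085; k=3: 6615 + 10038 + 5·28·15 = 18753; k=4: 10255 + 4732 + 5·26·15 = 16937; k=5: 11685 + 1155 + 5·11·15 = 13665; k=6: 12070 + 0 + 5·7·15 = 12595.
Minimum: 12595 at k=6.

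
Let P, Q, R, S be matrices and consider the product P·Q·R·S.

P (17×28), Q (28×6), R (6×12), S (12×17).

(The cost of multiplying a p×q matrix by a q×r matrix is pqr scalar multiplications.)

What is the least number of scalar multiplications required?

5814

Adjacent pairs: PQ = 17·28·6 = 2856; QR = 28·6·12 = 2016; RS = 6·12·17 = 1224.
Length 3: P..R: k=1: 0+2016+17·28·12=7728; k=2: 2856+0+17·6·12=4080 → min 4080 | Q..S: k=2: 0+1224+28·6·17=4080; k=3: 2016+0+28·12·17=7728 → min 4080.
Length 4: P..S: k=1: 0+4080+17·28·17=12172; k=2: 2856+1224+17·6·17=5814; k=3: 4080+0+17·12·17=7548 → min 5814.
Optimal order: ((P·Q)·(R·S)) with cost 5814.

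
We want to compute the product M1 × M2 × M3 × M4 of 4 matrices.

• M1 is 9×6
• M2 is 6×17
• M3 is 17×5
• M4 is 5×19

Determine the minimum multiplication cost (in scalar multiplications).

Adjacent pairs: M1M2 = 9·6·17 = 918; M2M3 = 6·17·5 = 510; M3M4 = 17·5·19 = 1615.
Length 3: M1..M3: k=1: 0+510+9·6·5=780; k=2: 918+0+9·17·5=1683 → min 780 | M2..M4: k=2: 0+1615+6·17·19=3553; k=3: 510+0+6·5·19=1080 → min 1080.
Length 4: M1..M4: k=1: 0+1080+9·6·19=2106; k=2: 918+1615+9·17·19=5440; k=3: 780+0+9·5·19=1635 → min 1635.
Optimal order: ((M1 × (M2 × M3)) × M4) with cost 1635.

1635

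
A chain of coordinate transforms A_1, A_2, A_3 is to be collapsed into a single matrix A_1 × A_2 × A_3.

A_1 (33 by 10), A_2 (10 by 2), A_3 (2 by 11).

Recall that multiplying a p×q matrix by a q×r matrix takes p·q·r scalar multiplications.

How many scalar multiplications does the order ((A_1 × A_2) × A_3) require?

(A_1 × A_2): 33×10 by 10×2 → 33×2, cost 33·10·2 = 660
((A_1 × A_2) × A_3): 33×2 by 2×11 → 33×11, cost 33·2·11 = 726; cumulative 1386
Total: 1386 scalar multiplications.

1386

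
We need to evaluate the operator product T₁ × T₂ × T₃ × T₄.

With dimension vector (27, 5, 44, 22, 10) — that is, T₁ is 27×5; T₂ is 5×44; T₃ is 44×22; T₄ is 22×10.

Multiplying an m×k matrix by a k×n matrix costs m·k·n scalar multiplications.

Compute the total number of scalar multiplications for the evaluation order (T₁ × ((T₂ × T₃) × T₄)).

7290

(T₂ × T₃): 5×44 by 44×22 → 5×22, cost 5·44·22 = 4840
((T₂ × T₃) × T₄): 5×22 by 22×10 → 5×10, cost 5·22·10 = 1100; cumulative 5940
(T₁ × ((T₂ × T₃) × T₄)): 27×5 by 5×10 → 27×10, cost 27·5·10 = 1350; cumulative 7290
Total: 7290 scalar multiplications.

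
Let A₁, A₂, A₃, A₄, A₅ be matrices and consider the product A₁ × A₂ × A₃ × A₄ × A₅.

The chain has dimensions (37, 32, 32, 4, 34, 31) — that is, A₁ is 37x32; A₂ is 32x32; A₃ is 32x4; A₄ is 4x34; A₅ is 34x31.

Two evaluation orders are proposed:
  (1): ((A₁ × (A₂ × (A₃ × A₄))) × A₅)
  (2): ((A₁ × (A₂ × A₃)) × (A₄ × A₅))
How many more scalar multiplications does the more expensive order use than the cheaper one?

Order (1) = ((A₁ × (A₂ × (A₃ × A₄))) × A₅): (A₃ × A₄): 32×4 by 4×34 → 32×34, cost 32·4·34 = 4352; (A₂ × (A₃ × A₄)): 32×32 by 32×34 → 32×34, cost 32·32·34 = 34816; cumulative 39168; (A₁ × (A₂ × (A₃ × A₄))): 37×32 by 32×34 → 37×34, cost 37·32·34 = 40256; cumulative 79424; ((A₁ × (A₂ × (A₃ × A₄))) × A₅): 37×34 by 34×31 → 37×31, cost 37·34·31 = 38998; cumulative 118422. Total 118422.
Order (2) = ((A₁ × (A₂ × A₃)) × (A₄ × A₅)): (A₂ × A₃): 32×32 by 32×4 → 32×4, cost 32·32·4 = 4096; (A₁ × (A₂ × A₃)): 37×32 by 32×4 → 37×4, cost 37·32·4 = 4736; cumulative 8832; (A₄ × A₅): 4×34 by 34×31 → 4×31, cost 4·34·31 = 4216; ((A₁ × (A₂ × A₃)) × (A₄ × A₅)): 37×4 by 4×31 → 37×31, cost 37·4·31 = 4588; cumulative 17636. Total 17636.
Difference: |118422 − 17636| = 100786.

100786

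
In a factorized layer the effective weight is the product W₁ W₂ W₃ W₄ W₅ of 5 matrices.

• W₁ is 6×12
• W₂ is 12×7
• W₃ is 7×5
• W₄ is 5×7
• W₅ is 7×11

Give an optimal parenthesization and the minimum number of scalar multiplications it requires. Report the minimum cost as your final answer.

1386

Adjacent pairs: W₁W₂ = 6·12·7 = 504; W₂W₃ = 12·7·5 = 420; W₃W₄ = 7·5·7 = 245; W₄W₅ = 5·7·11 = 385.
Length 3: W₁..W₃: k=1: 0+420+6·12·5=780; k=2: 504+0+6·7·5=714 → min 714 | W₂..W₄: k=2: 0+245+12·7·7=833; k=3: 420+0+12·5·7=840 → min 833 | W₃..W₅: k=3: 0+385+7·5·11=770; k=4: 245+0+7·7·11=784 → min 770.
Length 4: W₁..W₄: k=1: 0+833+6·12·7=1337; k=2: 504+245+6·7·7=1043; k=3: 714+0+6·5·7=924 → min 924 | W₂..W₅: k=2: 0+770+12·7·11=1694; k=3: 420+385+12·5·11=1465; k=4: 833+0+12·7·11=1757 → min 1465.
Length 5: W₁..W₅: k=1: 0+1465+6·12·11=2257; k=2: 504+770+6·7·11=1736; k=3: 714+385+6·5·11=1429; k=4: 924+0+6·7·11=1386 → min 1386.
Optimal parenthesization: ((((W₁ W₂) W₃) W₄) W₅) with cost 1386.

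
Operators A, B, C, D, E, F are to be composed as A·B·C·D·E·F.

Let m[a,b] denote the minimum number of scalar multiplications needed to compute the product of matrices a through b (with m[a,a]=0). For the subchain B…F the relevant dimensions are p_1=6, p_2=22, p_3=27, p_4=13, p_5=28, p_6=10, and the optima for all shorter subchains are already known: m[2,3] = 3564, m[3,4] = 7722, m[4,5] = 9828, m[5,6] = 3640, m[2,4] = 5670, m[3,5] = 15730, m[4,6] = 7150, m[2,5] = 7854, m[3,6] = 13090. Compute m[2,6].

9534

m[2,6] = min over k∈[2,5] of m[2,k]+m[k+1,6]+p_{1}·p_k·p_{6}.
k=2: 0 + 13090 + 6·22·10 = 14410; k=3: 3564 + 7150 + 6·27·10 = 12334; k=4: 5670 + 3640 + 6·13·10 = 10090; k=5: 7854 + 0 + 6·28·10 = 9534.
Minimum: 9534 at k=5.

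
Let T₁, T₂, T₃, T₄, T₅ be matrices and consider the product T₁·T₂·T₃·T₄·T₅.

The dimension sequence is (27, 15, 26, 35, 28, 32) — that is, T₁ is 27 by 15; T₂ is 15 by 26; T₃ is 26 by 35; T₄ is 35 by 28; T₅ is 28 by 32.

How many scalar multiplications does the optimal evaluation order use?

Adjacent pairs: T₁T₂ = 27·15·26 = 10530; T₂T₃ = 15·26·35 = 13650; T₃T₄ = 26·35·28 = 25480; T₄T₅ = 35·28·32 = 31360.
Length 3: T₁..T₃: k=1: 0+13650+27·15·35=27825; k=2: 10530+0+27·26·35=35100 → min 27825 | T₂..T₄: k=2: 0+25480+15·26·28=36400; k=3: 13650+0+15·35·28=28350 → min 28350 | T₃..T₅: k=3: 0+31360+26·35·32=60480; k=4: 25480+0+26·28·32=48776 → min 48776.
Length 4: T₁..T₄: k=1: 0+28350+27·15·28=39690; k=2: 10530+25480+27·26·28=55666; k=3: 27825+0+27·35·28=54285 → min 39690 | T₂..T₅: k=2: 0+48776+15·26·32=61256; k=3: 13650+31360+15·35·32=61810; k=4: 28350+0+15·28·32=41790 → min 41790.
Length 5: T₁..T₅: k=1: 0+41790+27·15·32=54750; k=2: 10530+48776+27·26·32=81770; k=3: 27825+31360+27·35·32=89425; k=4: 39690+0+27·28·32=63882 → min 54750.
Optimal order: (T₁·(((T₂·T₃)·T₄)·T₅)) with cost 54750.

54750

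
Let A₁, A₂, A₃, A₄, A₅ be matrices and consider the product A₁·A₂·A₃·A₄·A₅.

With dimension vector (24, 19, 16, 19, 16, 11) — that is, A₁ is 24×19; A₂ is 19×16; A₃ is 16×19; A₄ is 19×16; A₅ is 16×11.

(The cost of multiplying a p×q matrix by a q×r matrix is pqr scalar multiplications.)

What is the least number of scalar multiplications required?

Adjacent pairs: A₁A₂ = 24·19·16 = 7296; A₂A₃ = 19·16·19 = 5776; A₃A₄ = 16·19·16 = 4864; A₄A₅ = 19·16·11 = 3344.
Length 3: A₁..A₃: k=1: 0+5776+24·19·19=14440; k=2: 7296+0+24·16·19=14592 → min 14440 | A₂..A₄: k=2: 0+4864+19·16·16=9728; k=3: 5776+0+19·19·16=11552 → min 9728 | A₃..A₅: k=3: 0+3344+16·19·11=6688; k=4: 4864+0+16·16·11=7680 → min 6688.
Length 4: A₁..A₄: k=1: 0+9728+24·19·16=17024; k=2: 7296+4864+24·16·16=18304; k=3: 14440+0+24·19·16=21736 → min 17024 | A₂..A₅: k=2: 0+6688+19·16·11=10032; k=3: 5776+3344+19·19·11=13091; k=4: 9728+0+19·16·11=13072 → min 10032.
Length 5: A₁..A₅: k=1: 0+10032+24·19·11=15048; k=2: 7296+6688+24·16·11=18208; k=3: 14440+3344+24·19·11=22800; k=4: 17024+0+24·16·11=21248 → min 15048.
Optimal order: (A₁·(A₂·(A₃·(A₄·A₅)))) with cost 15048.

15048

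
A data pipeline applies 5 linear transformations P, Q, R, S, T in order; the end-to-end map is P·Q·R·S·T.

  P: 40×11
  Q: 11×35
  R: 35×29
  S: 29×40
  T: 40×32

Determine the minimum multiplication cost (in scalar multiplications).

Adjacent pairs: PQ = 40·11·35 = 15400; QR = 11·35·29 = 11165; RS = 35·29·40 = 40600; ST = 29·40·32 = 37120.
Length 3: P..R: k=1: 0+11165+40·11·29=23925; k=2: 15400+0+40·35·29=56000 → min 23925 | Q..S: k=2: 0+40600+11·35·40=56000; k=3: 11165+0+11·29·40=23925 → min 23925 | R..T: k=3: 0+37120+35·29·32=69600; k=4: 40600+0+35·40·32=85400 → min 69600.
Length 4: P..S: k=1: 0+23925+40·11·40=41525; k=2: 15400+40600+40·35·40=112000; k=3: 23925+0+40·29·40=70325 → min 41525 | Q..T: k=2: 0+69600+11·35·32=81920; k=3: 11165+37120+11·29·32=58493; k=4: 23925+0+11·40·32=38005 → min 38005.
Length 5: P..T: k=1: 0+38005+40·11·32=52085; k=2: 15400+69600+40·35·32=129800; k=3: 23925+37120+40·29·32=98165; k=4: 41525+0+40·40·32=92725 → min 52085.
Optimal order: (P·(((Q·R)·S)·T)) with cost 52085.

52085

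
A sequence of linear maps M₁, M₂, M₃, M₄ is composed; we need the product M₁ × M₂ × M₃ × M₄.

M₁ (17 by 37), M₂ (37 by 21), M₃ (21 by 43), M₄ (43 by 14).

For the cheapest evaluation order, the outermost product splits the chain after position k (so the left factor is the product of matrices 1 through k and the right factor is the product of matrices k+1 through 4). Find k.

Adjacent pairs: M₁M₂ = 17·37·21 = 13209; M₂M₃ = 37·21·43 = 33411; M₃M₄ = 21·43·14 = 12642.
Length 3: M₁..M₃: k=1: 0+33411+17·37·43=60458; k=2: 13209+0+17·21·43=28560 → min 28560 | M₂..M₄: k=2: 0+12642+37·21·14=23520; k=3: 33411+0+37·43·14=55685 → min 23520.
Top-level splits: k=1: (M₁..M₁)·(M₂..M₄) → 0+23520+17·37·14 = 32326; k=2: (M₁..M₂)·(M₃..M₄) → 13209+12642+17·21·14 = 30849; k=3: (M₁..M₃)·(M₄..M₄) → 28560+0+17·43·14 = 38794.
Best split is after M₂, i.e. k = 2.

2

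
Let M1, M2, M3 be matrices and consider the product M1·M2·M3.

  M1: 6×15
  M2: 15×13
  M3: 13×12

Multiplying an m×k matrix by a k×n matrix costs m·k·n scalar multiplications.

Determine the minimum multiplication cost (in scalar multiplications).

2106

Order (M1·(M2·M3)): (M2·M3): 15×13 by 13×12 → 15×12, cost 15·13·12 = 2340; (M1·(M2·M3)): 6×15 by 15×12 → 6×12, cost 6·15·12 = 1080; cumulative 3420. Total 3420.
Order ((M1·M2)·M3): (M1·M2): 6×15 by 15×13 → 6×13, cost 6·15·13 = 1170; ((M1·M2)·M3): 6×13 by 13×12 → 6×12, cost 6·13·12 = 936; cumulative 2106. Total 2106.
Minimum: 2106.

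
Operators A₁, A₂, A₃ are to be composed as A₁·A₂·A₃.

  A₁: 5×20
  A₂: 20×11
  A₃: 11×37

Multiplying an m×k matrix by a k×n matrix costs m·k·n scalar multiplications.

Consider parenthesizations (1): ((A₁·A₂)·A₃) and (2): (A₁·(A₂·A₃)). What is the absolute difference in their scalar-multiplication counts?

8705

Order (1) = ((A₁·A₂)·A₃): (A₁·A₂): 5×20 by 20×11 → 5×11, cost 5·20·11 = 1100; ((A₁·A₂)·A₃): 5×11 by 11×37 → 5×37, cost 5·11·37 = 2035; cumulative 3135. Total 3135.
Order (2) = (A₁·(A₂·A₃)): (A₂·A₃): 20×11 by 11×37 → 20×37, cost 20·11·37 = 8140; (A₁·(A₂·A₃)): 5×20 by 20×37 → 5×37, cost 5·20·37 = 3700; cumulative 11840. Total 11840.
Difference: |3135 − 11840| = 8705.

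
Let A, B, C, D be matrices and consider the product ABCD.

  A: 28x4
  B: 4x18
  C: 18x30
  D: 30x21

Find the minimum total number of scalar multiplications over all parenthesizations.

7032

Adjacent pairs: AB = 28·4·18 = 2016; BC = 4·18·30 = 2160; CD = 18·30·21 = 11340.
Length 3: A..C: k=1: 0+2160+28·4·30=5520; k=2: 2016+0+28·18·30=17136 → min 5520 | B..D: k=2: 0+11340+4·18·21=12852; k=3: 2160+0+4·30·21=4680 → min 4680.
Length 4: A..D: k=1: 0+4680+28·4·21=7032; k=2: 2016+11340+28·18·21=23940; k=3: 5520+0+28·30·21=23160 → min 7032.
Optimal order: (A((BC)D)) with cost 7032.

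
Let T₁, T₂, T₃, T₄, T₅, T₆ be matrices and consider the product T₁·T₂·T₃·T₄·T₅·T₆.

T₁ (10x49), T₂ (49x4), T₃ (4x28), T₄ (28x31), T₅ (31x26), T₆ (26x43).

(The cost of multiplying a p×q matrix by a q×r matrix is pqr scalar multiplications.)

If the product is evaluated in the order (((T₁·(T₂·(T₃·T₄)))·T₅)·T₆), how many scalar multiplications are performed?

43978

(T₃·T₄): 4×28 by 28×31 → 4×31, cost 4·28·31 = 3472
(T₂·(T₃·T₄)): 49×4 by 4×31 → 49×31, cost 49·4·31 = 6076; cumulative 9548
(T₁·(T₂·(T₃·T₄))): 10×49 by 49×31 → 10×31, cost 10·49·31 = 15190; cumulative 24738
((T₁·(T₂·(T₃·T₄)))·T₅): 10×31 by 31×26 → 10×26, cost 10·31·26 = 8060; cumulative 32798
(((T₁·(T₂·(T₃·T₄)))·T₅)·T₆): 10×26 by 26×43 → 10×43, cost 10·26·43 = 11180; cumulative 43978
Total: 43978 scalar multiplications.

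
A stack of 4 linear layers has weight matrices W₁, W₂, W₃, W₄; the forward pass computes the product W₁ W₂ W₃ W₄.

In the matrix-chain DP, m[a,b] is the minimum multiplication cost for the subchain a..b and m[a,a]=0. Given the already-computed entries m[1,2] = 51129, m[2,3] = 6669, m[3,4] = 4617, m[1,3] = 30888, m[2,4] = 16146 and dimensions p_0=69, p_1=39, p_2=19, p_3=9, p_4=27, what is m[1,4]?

47655

m[1,4] = min over k∈[1,3] of m[1,k]+m[k+1,4]+p_{0}·p_k·p_{4}.
k=1: 0 + 16146 + 69·39·27 = 88803; k=2: 51129 + 4617 + 69·19·27 = 91143; k=3: 30888 + 0 + 69·9·27 = 47655.
Minimum: 47655 at k=3.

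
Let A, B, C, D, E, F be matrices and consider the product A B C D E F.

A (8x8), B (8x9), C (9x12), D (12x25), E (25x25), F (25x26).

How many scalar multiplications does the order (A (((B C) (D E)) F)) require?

(B C): 8×9 by 9×12 → 8×12, cost 8·9·12 = 864
(D E): 12×25 by 25×25 → 12×25, cost 12·25·25 = 7500
((B C) (D E)): 8×12 by 12×25 → 8×25, cost 8·12·25 = 2400; cumulative 10764
(((B C) (D E)) F): 8×25 by 25×26 → 8×26, cost 8·25·26 = 5200; cumulative 15964
(A (((B C) (D E)) F)): 8×8 by 8×26 → 8×26, cost 8·8·26 = 1664; cumulative 17628
Total: 17628 scalar multiplications.

17628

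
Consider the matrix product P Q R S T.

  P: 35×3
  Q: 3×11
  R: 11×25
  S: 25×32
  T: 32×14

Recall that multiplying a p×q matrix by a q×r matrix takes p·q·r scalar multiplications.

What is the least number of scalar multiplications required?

Adjacent pairs: PQ = 35·3·11 = 1155; QR = 3·11·25 = 825; RS = 11·25·32 = 8800; ST = 25·32·14 = 11200.
Length 3: P..R: k=1: 0+825+35·3·25=3450; k=2: 1155+0+35·11·25=10780 → min 3450 | Q..S: k=2: 0+8800+3·11·32=9856; k=3: 825+0+3·25·32=3225 → min 3225 | R..T: k=3: 0+11200+11·25·14=15050; k=4: 8800+0+11·32·14=13728 → min 13728.
Length 4: P..S: k=1: 0+3225+35·3·32=6585; k=2: 1155+8800+35·11·32=22275; k=3: 3450+0+35·25·32=31450 → min 6585 | Q..T: k=2: 0+13728+3·11·14=14190; k=3: 825+11200+3·25·14=13075; k=4: 3225+0+3·32·14=4569 → min 4569.
Length 5: P..T: k=1: 0+4569+35·3·14=6039; k=2: 1155+13728+35·11·14=20273; k=3: 3450+11200+35·25·14=26900; k=4: 6585+0+35·32·14=22265 → min 6039.
Optimal order: (P (((Q R) S) T)) with cost 6039.

6039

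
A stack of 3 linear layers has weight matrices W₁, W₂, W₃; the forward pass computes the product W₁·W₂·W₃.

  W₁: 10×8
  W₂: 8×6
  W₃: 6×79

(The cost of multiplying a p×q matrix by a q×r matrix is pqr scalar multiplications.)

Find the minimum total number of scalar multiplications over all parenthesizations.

Order (W₁·(W₂·W₃)): (W₂·W₃): 8×6 by 6×79 → 8×79, cost 8·6·79 = 3792; (W₁·(W₂·W₃)): 10×8 by 8×79 → 10×79, cost 10·8·79 = 6320; cumulative 10112. Total 10112.
Order ((W₁·W₂)·W₃): (W₁·W₂): 10×8 by 8×6 → 10×6, cost 10·8·6 = 480; ((W₁·W₂)·W₃): 10×6 by 6×79 → 10×79, cost 10·6·79 = 4740; cumulative 5220. Total 5220.
Minimum: 5220.

5220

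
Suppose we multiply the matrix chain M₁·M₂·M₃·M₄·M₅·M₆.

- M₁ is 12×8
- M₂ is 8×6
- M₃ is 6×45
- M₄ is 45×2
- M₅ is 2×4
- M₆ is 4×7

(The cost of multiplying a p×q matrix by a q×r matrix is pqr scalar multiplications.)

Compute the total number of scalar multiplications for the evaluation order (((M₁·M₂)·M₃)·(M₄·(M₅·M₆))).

8282

(M₁·M₂): 12×8 by 8×6 → 12×6, cost 12·8·6 = 576
((M₁·M₂)·M₃): 12×6 by 6×45 → 12×45, cost 12·6·45 = 3240; cumulative 3816
(M₅·M₆): 2×4 by 4×7 → 2×7, cost 2·4·7 = 56
(M₄·(M₅·M₆)): 45×2 by 2×7 → 45×7, cost 45·2·7 = 630; cumulative 686
(((M₁·M₂)·M₃)·(M₄·(M₅·M₆))): 12×45 by 45×7 → 12×7, cost 12·45·7 = 3780; cumulative 8282
Total: 8282 scalar multiplications.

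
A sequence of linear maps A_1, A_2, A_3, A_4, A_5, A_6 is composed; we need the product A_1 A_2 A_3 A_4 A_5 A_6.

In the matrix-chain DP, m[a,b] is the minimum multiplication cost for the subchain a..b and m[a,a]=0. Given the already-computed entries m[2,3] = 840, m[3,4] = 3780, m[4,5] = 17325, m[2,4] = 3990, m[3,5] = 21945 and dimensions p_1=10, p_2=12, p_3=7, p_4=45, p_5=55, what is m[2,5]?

22015

m[2,5] = min over k∈[2,4] of m[2,k]+m[k+1,5]+p_{1}·p_k·p_{5}.
k=2: 0 + 21945 + 10·12·55 = 28545; k=3: 840 + 17325 + 10·7·55 = 22015; k=4: 3990 + 0 + 10·45·55 = 28740.
Minimum: 22015 at k=3.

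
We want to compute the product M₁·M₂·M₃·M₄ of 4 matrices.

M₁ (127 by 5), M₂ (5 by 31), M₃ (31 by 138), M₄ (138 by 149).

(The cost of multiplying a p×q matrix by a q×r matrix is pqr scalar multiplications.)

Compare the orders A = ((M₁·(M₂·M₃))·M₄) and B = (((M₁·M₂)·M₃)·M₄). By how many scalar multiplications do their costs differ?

Order A = ((M₁·(M₂·M₃))·M₄): (M₂·M₃): 5×31 by 31×138 → 5×138, cost 5·31·138 = 21390; (M₁·(M₂·M₃)): 127×5 by 5×138 → 127×138, cost 127·5·138 = 87630; cumulative 109020; ((M₁·(M₂·M₃))·M₄): 127×138 by 138×149 → 127×149, cost 127·138·149 = 2611374; cumulative 2720394. Total 2720394.
Order B = (((M₁·M₂)·M₃)·M₄): (M₁·M₂): 127×5 by 5×31 → 127×31, cost 127·5·31 = 19685; ((M₁·M₂)·M₃): 127×31 by 31×138 → 127×138, cost 127·31·138 = 543306; cumulative 562991; (((M₁·M₂)·M₃)·M₄): 127×138 by 138×149 → 127×149, cost 127·138·149 = 2611374; cumulative 3174365. Total 3174365.
Difference: |2720394 − 3174365| = 453971.

453971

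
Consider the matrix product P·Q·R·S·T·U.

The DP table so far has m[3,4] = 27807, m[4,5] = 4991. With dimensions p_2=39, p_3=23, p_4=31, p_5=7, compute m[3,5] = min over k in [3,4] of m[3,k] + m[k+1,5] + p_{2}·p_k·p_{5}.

m[3,5] = min over k∈[3,4] of m[3,k]+m[k+1,5]+p_{2}·p_k·p_{5}.
k=3: 0 + 4991 + 39·23·7 = 11270; k=4: 27807 + 0 + 39·31·7 = 36270.
Minimum: 11270 at k=3.

11270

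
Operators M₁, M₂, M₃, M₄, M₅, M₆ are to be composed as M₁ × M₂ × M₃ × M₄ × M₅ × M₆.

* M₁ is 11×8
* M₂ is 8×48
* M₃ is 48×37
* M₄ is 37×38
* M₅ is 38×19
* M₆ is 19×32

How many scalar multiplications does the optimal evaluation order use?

Adjacent pairs: M₁M₂ = 11·8·48 = 4224; M₂M₃ = 8·48·37 = 14208; M₃M₄ = 48·37·38 = 67488; M₄M₅ = 37·38·19 = 26714; M₅M₆ = 38·19·32 = 23104.
Length 3: M₁..M₃: k=1: 0+14208+11·8·37=17464; k=2: 4224+0+11·48·37=23760 → min 17464 | M₂..M₄: k=2: 0+67488+8·48·38=82080; k=3: 14208+0+8·37·38=25456 → min 25456 | M₃..M₅: k=3: 0+26714+48·37·19=60458; k=4: 67488+0+48·38·19=102144 → min 60458 | M₄..M₆: k=4: 0+23104+37·38·32=68096; k=5: 26714+0+37·19·32=49210 → min 49210.
Length 4: M₁..M₄: k=1: 0+25456+11·8·38=28800; k=2: 4224+67488+11·48·38=91776; k=3: 17464+0+11·37·38=32930 → min 28800 | M₂..M₅: k=2: 0+60458+8·48·19=67754; k=3: 14208+26714+8·37·19=46546; k=4: 25456+0+8·38·19=31232 → min 31232 | M₃..M₆: k=3: 0+49210+48·37·32=106042; k=4: 67488+23104+48·38·32=148960; k=5: 60458+0+48·19·32=89642 → min 89642.
Length 5: M₁..M₅: k=1: 0+31232+11·8·19=32904; k=2: 4224+60458+11·48·19=74714; k=3: 17464+26714+11·37·19=51911; k=4: 28800+0+11·38·19=36742 → min 32904 | M₂..M₆: k=2: 0+89642+8·48·32=101930; k=3: 14208+49210+8·37·32=72890; k=4: 25456+23104+8·38·32=58288; k=5: 31232+0+8·19·32=36096 → min 36096.
Length 6: M₁..M₆: k=1: 0+36096+11·8·32=38912; k=2: 4224+89642+11·48·32=110762; k=3: 17464+49210+11·37·32=79698; k=4: 28800+23104+11·38·32=65280; k=5: 32904+0+11·19·32=39592 → min 38912.
Optimal order: (M₁ × ((((M₂ × M₃) × M₄) × M₅) × M₆)) with cost 38912.

38912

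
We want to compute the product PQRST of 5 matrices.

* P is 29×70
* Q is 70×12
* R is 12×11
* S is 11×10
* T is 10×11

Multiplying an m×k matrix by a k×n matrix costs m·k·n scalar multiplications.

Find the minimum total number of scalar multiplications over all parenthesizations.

30828

Adjacent pairs: PQ = 29·70·12 = 24360; QR = 70·12·11 = 9240; RS = 12·11·10 = 1320; ST = 11·10·11 = 1210.
Length 3: P..R: k=1: 0+9240+29·70·11=31570; k=2: 24360+0+29·12·11=28188 → min 28188 | Q..S: k=2: 0+1320+70·12·10=9720; k=3: 9240+0+70·11·10=16940 → min 9720 | R..T: k=3: 0+1210+12·11·11=2662; k=4: 1320+0+12·10·11=2640 → min 2640.
Length 4: P..S: k=1: 0+9720+29·70·10=30020; k=2: 24360+1320+29·12·10=29160; k=3: 28188+0+29·11·10=31378 → min 29160 | Q..T: k=2: 0+2640+70·12·11=11880; k=3: 9240+1210+70·11·11=18920; k=4: 9720+0+70·10·11=17420 → min 11880.
Length 5: P..T: k=1: 0+11880+29·70·11=34210; k=2: 24360+2640+29·12·11=30828; k=3: 28188+1210+29·11·11=32907; k=4: 29160+0+29·10·11=32350 → min 30828.
Optimal order: ((PQ)((RS)T)) with cost 30828.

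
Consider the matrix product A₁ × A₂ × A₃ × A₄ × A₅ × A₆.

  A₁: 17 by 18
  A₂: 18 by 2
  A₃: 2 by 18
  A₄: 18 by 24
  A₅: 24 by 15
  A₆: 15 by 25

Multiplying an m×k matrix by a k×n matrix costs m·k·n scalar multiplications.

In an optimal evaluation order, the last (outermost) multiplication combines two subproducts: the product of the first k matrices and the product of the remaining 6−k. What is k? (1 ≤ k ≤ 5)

2

Adjacent pairs: A₁A₂ = 17·18·2 = 612; A₂A₃ = 18·2·18 = 648; A₃A₄ = 2·18·24 = 864; A₄A₅ = 18·24·15 = 6480; A₅A₆ = 24·15·25 = 9000.
Length 3: A₁..A₃: k=1: 0+648+17·18·18=6156; k=2: 612+0+17·2·18=1224 → min 1224 | A₂..A₄: k=2: 0+864+18·2·24=1728; k=3: 648+0+18·18·24=8424 → min 1728 | A₃..A₅: k=3: 0+6480+2·18·15=7020; k=4: 864+0+2·24·15=1584 → min 1584 | A₄..A₆: k=4: 0+9000+18·24·25=19800; k=5: 6480+0+18·15·25=13230 → min 13230.
Length 4: A₁..A₄: k=1: 0+1728+17·18·24=9072; k=2: 612+864+17·2·24=2292; k=3: 1224+0+17·18·24=8568 → min 2292 | A₂..A₅: k=2: 0+1584+18·2·15=2124; k=3: 648+6480+18·18·15=11988; k=4: 1728+0+18·24·15=8208 → min 2124 | A₃..A₆: k=3: 0+13230+2·18·25=14130; k=4: 864+9000+2·24·25=11064; k=5: 1584+0+2·15·25=2334 → min 2334.
Length 5: A₁..A₅: k=1: 0+2124+17·18·15=6714; k=2: 612+1584+17·2·15=2706; k=3: 1224+6480+17·18·15=12294; k=4: 2292+0+17·24·15=8412 → min 2706 | A₂..A₆: k=2: 0+2334+18·2·25=3234; k=3: 648+13230+18·18·25=21978; k=4: 1728+9000+18·24·25=21528; k=5: 2124+0+18·15·25=8874 → min 3234.
Top-level splits: k=1: (A₁..A₁)·(A₂..A₆) → 0+3234+17·18·25 = 10884; k=2: (A₁..A₂)·(A₃..A₆) → 612+2334+17·2·25 = 3796; k=3: (A₁..A₃)·(A₄..A₆) → 1224+13230+17·18·25 = 22104; k=4: (A₁..A₄)·(A₅..A₆) → 2292+9000+17·24·25 = 21492; k=5: (A₁..A₅)·(A₆..A₆) → 2706+0+17·15·25 = 9081.
Best split is after A₂, i.e. k = 2.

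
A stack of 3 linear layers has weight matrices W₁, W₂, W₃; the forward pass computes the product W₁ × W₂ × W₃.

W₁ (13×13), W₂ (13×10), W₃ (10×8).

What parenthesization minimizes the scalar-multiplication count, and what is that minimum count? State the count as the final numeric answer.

(W₁ × (W₂ × W₃)): cost 2392.
((W₁ × W₂) × W₃): cost 2730.
Optimal: (W₁ × (W₂ × W₃)) with cost 2392.

2392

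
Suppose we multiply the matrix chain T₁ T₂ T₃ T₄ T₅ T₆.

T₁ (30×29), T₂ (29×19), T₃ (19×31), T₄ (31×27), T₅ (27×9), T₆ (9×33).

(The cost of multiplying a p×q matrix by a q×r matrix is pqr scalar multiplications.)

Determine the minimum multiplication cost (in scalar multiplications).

34533

Adjacent pairs: T₁T₂ = 30·29·19 = 16530; T₂T₃ = 29·19·31 = 17081; T₃T₄ = 19·31·27 = 15903; T₄T₅ = 31·27·9 = 7533; T₅T₆ = 27·9·33 = 8019.
Length 3: T₁..T₃: k=1: 0+17081+30·29·31=44051; k=2: 16530+0+30·19·31=34200 → min 34200 | T₂..T₄: k=2: 0+15903+29·19·27=30780; k=3: 17081+0+29·31·27=41354 → min 30780 | T₃..T₅: k=3: 0+7533+19·31·9=12834; k=4: 15903+0+19·27·9=20520 → min 12834 | T₄..T₆: k=4: 0+8019+31·27·33=35640; k=5: 7533+0+31·9·33=16740 → min 16740.
Length 4: T₁..T₄: k=1: 0+30780+30·29·27=54270; k=2: 16530+15903+30·19·27=47823; k=3: 34200+0+30·31·27=59310 → min 47823 | T₂..T₅: k=2: 0+12834+29·19·9=17793; k=3: 17081+7533+29·31·9=32705; k=4: 30780+0+29·27·9=37827 → min 17793 | T₃..T₆: k=3: 0+16740+19·31·33=36177; k=4: 15903+8019+19·27·33=40851; k=5: 12834+0+19·9·33=18477 → min 18477.
Length 5: T₁..T₅: k=1: 0+17793+30·29·9=25623; k=2: 16530+12834+30·19·9=34494; k=3: 34200+7533+30·31·9=50103; k=4: 47823+0+30·27·9=55113 → min 25623 | T₂..T₆: k=2: 0+18477+29·19·33=36660; k=3: 17081+16740+29·31·33=63488; k=4: 30780+8019+29·27·33=64638; k=5: 17793+0+29·9·33=26406 → min 26406.
Length 6: T₁..T₆: k=1: 0+26406+30·29·33=55116; k=2: 16530+18477+30·19·33=53817; k=3: 34200+16740+30·31·33=81630; k=4: 47823+8019+30·27·33=82572; k=5: 25623+0+30·9·33=34533 → min 34533.
Optimal order: ((T₁ (T₂ (T₃ (T₄ T₅)))) T₆) with cost 34533.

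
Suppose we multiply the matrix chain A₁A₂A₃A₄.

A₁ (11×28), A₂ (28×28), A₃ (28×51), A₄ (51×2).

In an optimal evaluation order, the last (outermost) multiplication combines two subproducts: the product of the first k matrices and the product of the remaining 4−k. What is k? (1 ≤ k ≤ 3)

Adjacent pairs: A₁A₂ = 11·28·28 = 8624; A₂A₃ = 28·28·51 = 39984; A₃A₄ = 28·51·2 = 2856.
Length 3: A₁..A₃: k=1: 0+39984+11·28·51=55692; k=2: 8624+0+11·28·51=24332 → min 24332 | A₂..A₄: k=2: 0+2856+28·28·2=4424; k=3: 39984+0+28·51·2=42840 → min 4424.
Top-level splits: k=1: (A₁..A₁)·(A₂..A₄) → 0+4424+11·28·2 = 5040; k=2: (A₁..A₂)·(A₃..A₄) → 8624+2856+11·28·2 = 12096; k=3: (A₁..A₃)·(A₄..A₄) → 24332+0+11·51·2 = 25454.
Best split is after A₁, i.e. k = 1.

1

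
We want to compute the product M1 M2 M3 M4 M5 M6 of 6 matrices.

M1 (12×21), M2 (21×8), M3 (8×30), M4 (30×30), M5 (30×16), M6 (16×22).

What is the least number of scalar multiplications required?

17984

Adjacent pairs: M1M2 = 12·21·8 = 2016; M2M3 = 21·8·30 = 5040; M3M4 = 8·30·30 = 7200; M4M5 = 30·30·16 = 14400; M5M6 = 30·16·22 = 10560.
Length 3: M1..M3: k=1: 0+5040+12·21·30=12600; k=2: 2016+0+12·8·30=4896 → min 4896 | M2..M4: k=2: 0+7200+21·8·30=12240; k=3: 5040+0+21·30·30=23940 → min 12240 | M3..M5: k=3: 0+14400+8·30·16=18240; k=4: 7200+0+8·30·16=11040 → min 11040 | M4..M6: k=4: 0+10560+30·30·22=30360; k=5: 14400+0+30·16·22=24960 → min 24960.
Length 4: M1..M4: k=1: 0+12240+12·21·30=19800; k=2: 2016+7200+12·8·30=12096; k=3: 4896+0+12·30·30=15696 → min 12096 | M2..M5: k=2: 0+11040+21·8·16=13728; k=3: 5040+14400+21·30·16=29520; k=4: 12240+0+21·30·16=22320 → min 13728 | M3..M6: k=3: 0+24960+8·30·22=30240; k=4: 7200+10560+8·30·22=23040; k=5: 11040+0+8·16·22=13856 → min 13856.
Length 5: M1..M5: k=1: 0+13728+12·21·16=17760; k=2: 2016+11040+12·8·16=14592; k=3: 4896+14400+12·30·16=25056; k=4: 12096+0+12·30·16=17856 → min 14592 | M2..M6: k=2: 0+13856+21·8·22=17552; k=3: 5040+24960+21·30·22=43860; k=4: 12240+10560+21·30·22=36660; k=5: 13728+0+21·16·22=21120 → min 17552.
Length 6: M1..M6: k=1: 0+17552+12·21·22=23096; k=2: 2016+13856+12·8·22=17984; k=3: 4896+24960+12·30·22=37776; k=4: 12096+10560+12·30·22=30576; k=5: 14592+0+12·16·22=18816 → min 17984.
Optimal order: ((M1 M2) (((M3 M4) M5) M6)) with cost 17984.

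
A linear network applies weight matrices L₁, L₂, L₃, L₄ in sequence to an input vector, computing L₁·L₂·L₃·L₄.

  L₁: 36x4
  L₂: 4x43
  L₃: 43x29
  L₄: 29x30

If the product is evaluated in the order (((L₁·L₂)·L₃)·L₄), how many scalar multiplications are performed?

82404

(L₁·L₂): 36×4 by 4×43 → 36×43, cost 36·4·43 = 6192
((L₁·L₂)·L₃): 36×43 by 43×29 → 36×29, cost 36·43·29 = 44892; cumulative 51084
(((L₁·L₂)·L₃)·L₄): 36×29 by 29×30 → 36×30, cost 36·29·30 = 31320; cumulative 82404
Total: 82404 scalar multiplications.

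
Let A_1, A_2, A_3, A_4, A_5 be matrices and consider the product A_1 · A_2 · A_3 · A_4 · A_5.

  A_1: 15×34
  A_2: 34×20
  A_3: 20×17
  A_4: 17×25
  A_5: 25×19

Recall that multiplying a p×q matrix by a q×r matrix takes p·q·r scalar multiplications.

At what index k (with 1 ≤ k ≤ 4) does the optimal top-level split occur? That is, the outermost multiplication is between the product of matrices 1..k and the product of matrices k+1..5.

3

Adjacent pairs: A_1A_2 = 15·34·20 = 10200; A_2A_3 = 34·20·17 = 11560; A_3A_4 = 20·17·25 = 8500; A_4A_5 = 17·25·19 = 8075.
Length 3: A_1..A_3: k=1: 0+11560+15·34·17=20230; k=2: 10200+0+15·20·17=15300 → min 15300 | A_2..A_4: k=2: 0+8500+34·20·25=25500; k=3: 11560+0+34·17·25=26010 → min 25500 | A_3..A_5: k=3: 0+8075+20·17·19=14535; k=4: 8500+0+20·25·19=18000 → min 14535.
Length 4: A_1..A_4: k=1: 0+25500+15·34·25=38250; k=2: 10200+8500+15·20·25=26200; k=3: 15300+0+15·17·25=21675 → min 21675 | A_2..A_5: k=2: 0+14535+34·20·19=27455; k=3: 11560+8075+34·17·19=30617; k=4: 25500+0+34·25·19=41650 → min 27455.
Top-level splits: k=1: (A_1..A_1)·(A_2..A_5) → 0+27455+15·34·19 = 37145; k=2: (A_1..A_2)·(A_3..A_5) → 10200+14535+15·20·19 = 30435; k=3: (A_1..A_3)·(A_4..A_5) → 15300+8075+15·17·19 = 28220; k=4: (A_1..A_4)·(A_5..A_5) → 21675+0+15·25·19 = 28800.
Best split is after A_3, i.e. k = 3.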